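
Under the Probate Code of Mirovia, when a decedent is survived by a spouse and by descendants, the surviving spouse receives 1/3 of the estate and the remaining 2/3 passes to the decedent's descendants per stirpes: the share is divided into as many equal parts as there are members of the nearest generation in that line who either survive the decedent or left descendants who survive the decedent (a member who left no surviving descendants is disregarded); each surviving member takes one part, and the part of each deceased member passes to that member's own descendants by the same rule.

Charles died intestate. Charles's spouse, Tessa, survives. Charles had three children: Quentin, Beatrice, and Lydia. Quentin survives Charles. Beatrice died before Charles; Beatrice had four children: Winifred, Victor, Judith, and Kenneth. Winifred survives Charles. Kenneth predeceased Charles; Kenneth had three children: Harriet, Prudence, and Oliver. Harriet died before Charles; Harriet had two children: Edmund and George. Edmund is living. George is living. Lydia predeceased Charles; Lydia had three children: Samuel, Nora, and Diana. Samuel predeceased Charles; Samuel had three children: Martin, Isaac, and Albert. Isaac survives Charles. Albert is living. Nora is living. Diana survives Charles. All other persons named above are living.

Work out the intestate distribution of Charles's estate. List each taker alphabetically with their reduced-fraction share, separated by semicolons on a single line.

Albert 2/81; Diana 2/27; Edmund 1/108; George 1/108; Isaac 2/81; Judith 1/18; Martin 2/81; Nora 2/27; Oliver 1/54; Prudence 1/54; Quentin 2/9; Tessa 1/3; Victor 1/18; Winifred 1/18

Tessa, as surviving spouse, takes 1/3.
The remaining 2/3 passes to Charles's descendants per stirpes.
The 2/3 is divided into 3 equal shares of 2/9 among Quentin, Beatrice, Lydia.
Quentin is living and takes 2/9.
Beatrice predeceased; the 2/9 allotted to Beatrice's branch passes to Beatrice's issue by representation.
The 2/9 is divided into 4 equal shares of 1/18 among Winifred, Victor, Judith, Kenneth.
Winifred is living and takes 1/18.
Victor is living and takes 1/18.
Judith is living and takes 1/18.
Kenneth predeceased; the 1/18 allotted to Kenneth's branch passes to Kenneth's issue by representation.
The 1/18 is divided into 3 equal shares of 1/54 among Harriet, Prudence, Oliver.
Harriet predeceased; the 1/54 allotted to Harriet's branch passes to Harriet's issue by representation.
The 1/54 is divided into 2 equal shares of 1/108 among Edmund, George.
Edmund is living and takes 1/108.
George is living and takes 1/108.
Prudence is living and takes 1/54.
Oliver is living and takes 1/54.
Lydia predeceased; the 2/9 allotted to Lydia's branch passes to Lydia's issue by representation.
The 2/9 is divided into 3 equal shares of 2/27 among Samuel, Nora, Diana.
Samuel predeceased; the 2/27 allotted to Samuel's branch passes to Samuel's issue by representation.
The 2/27 is divided into 3 equal shares of 2/81 among Martin, Isaac, Albert.
Martin is living and takes 2/81.
Isaac is living and takes 2/81.
Albert is living and takes 2/81.
Nora is living and takes 2/27.
Diana is living and takes 2/27.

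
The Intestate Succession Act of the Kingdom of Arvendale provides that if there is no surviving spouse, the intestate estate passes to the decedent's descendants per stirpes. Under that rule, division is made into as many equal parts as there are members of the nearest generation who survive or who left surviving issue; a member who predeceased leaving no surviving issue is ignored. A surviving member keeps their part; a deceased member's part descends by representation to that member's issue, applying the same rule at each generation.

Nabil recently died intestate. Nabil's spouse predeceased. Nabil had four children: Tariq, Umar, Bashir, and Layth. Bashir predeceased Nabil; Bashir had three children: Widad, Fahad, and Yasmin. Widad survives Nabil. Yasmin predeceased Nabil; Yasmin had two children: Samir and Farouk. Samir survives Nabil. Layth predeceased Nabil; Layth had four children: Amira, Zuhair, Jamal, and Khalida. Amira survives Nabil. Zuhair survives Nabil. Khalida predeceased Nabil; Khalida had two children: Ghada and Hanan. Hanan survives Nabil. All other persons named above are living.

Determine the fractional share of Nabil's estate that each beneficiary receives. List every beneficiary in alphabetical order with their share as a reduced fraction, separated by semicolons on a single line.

Amira 1/16; Fahad 1/12; Farouk 1/24; Ghada 1/32; Hanan 1/32; Jamal 1/16; Samir 1/24; Tariq 1/4; Umar 1/4; Widad 1/12; Zuhair 1/16

There is no surviving spouse, so the entire estate passes to Nabil's descendants per stirpes.
The estate is divided into 4 equal shares of 1/4 among Tariq, Umar, Bashir, Layth.
Tariq is living and takes 1/4.
Umar is living and takes 1/4.
Bashir predeceased; the 1/4 allotted to Bashir's branch passes to Bashir's issue by representation.
The 1/4 is divided into 3 equal shares of 1/12 among Widad, Fahad, Yasmin.
Widad is living and takes 1/12.
Fahad is living and takes 1/12.
Yasmin predeceased; the 1/12 allotted to Yasmin's branch passes to Yasmin's issue by representation.
The 1/12 is divided into 2 equal shares of 1/24 among Samir, Farouk.
Samir is living and takes 1/24.
Farouk is living and takes 1/24.
Layth predeceased; the 1/4 allotted to Layth's branch passes to Layth's issue by representation.
The 1/4 is divided into 4 equal shares of 1/16 among Amira, Zuhair, Jamal, Khalida.
Amira is living and takes 1/16.
Zuhair is living and takes 1/16.
Jamal is living and takes 1/16.
Khalida predeceased; the 1/16 allotted to Khalida's branch passes to Khalida's issue by representation.
The 1/16 is divided into 2 equal shares of 1/32 among Ghada, Hanan.
Ghada is living and takes 1/32.
Hanan is living and takes 1/32.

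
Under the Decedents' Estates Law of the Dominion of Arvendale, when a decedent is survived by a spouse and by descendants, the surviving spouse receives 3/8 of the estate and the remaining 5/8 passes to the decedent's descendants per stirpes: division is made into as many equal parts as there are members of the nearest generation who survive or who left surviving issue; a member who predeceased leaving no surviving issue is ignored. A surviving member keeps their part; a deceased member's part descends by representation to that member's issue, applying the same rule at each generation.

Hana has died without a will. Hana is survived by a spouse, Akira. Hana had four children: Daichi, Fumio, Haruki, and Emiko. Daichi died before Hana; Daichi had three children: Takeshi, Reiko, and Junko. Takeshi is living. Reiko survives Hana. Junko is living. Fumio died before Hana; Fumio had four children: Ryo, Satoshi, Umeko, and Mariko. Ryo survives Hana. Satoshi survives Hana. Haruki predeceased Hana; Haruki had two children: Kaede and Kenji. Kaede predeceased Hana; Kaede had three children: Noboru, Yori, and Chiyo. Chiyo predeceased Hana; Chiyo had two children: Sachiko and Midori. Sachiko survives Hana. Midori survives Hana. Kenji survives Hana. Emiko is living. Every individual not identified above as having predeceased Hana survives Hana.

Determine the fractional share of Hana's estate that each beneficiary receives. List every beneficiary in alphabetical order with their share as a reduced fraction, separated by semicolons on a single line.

Akira 3/8; Emiko 5/32; Junko 5/96; Kenji 5/64; Mariko 5/128; Midori 5/384; Noboru 5/192; Reiko 5/96; Ryo 5/128; Sachiko 5/384; Satoshi 5/128; Takeshi 5/96; Umeko 5/128; Yori 5/192

Akira, as surviving spouse, takes 3/8.
The remaining 5/8 passes to Hana's descendants per stirpes.
The 5/8 is divided into 4 equal shares of 5/32 among Daichi, Fumio, Haruki, Emiko.
Daichi predeceased; the 5/32 allotted to Daichi's branch passes to Daichi's issue by representation.
The 5/32 is divided into 3 equal shares of 5/96 among Takeshi, Reiko, Junko.
Takeshi is living and takes 5/96.
Reiko is living and takes 5/96.
Junko is living and takes 5/96.
Fumio predeceased; the 5/32 allotted to Fumio's branch passes to Fumio's issue by representation.
The 5/32 is divided into 4 equal shares of 5/128 among Ryo, Satoshi, Umeko, Mariko.
Ryo is living and takes 5/128.
Satoshi is living and takes 5/128.
Umeko is living and takes 5/128.
Mariko is living and takes 5/128.
Haruki predeceased; the 5/32 allotted to Haruki's branch passes to Haruki's issue by representation.
The 5/32 is divided into 2 equal shares of 5/64 among Kaede, Kenji.
Kaede predeceased; the 5/64 allotted to Kaede's branch passes to Kaede's issue by representation.
The 5/64 is divided into 3 equal shares of 5/192 among Noboru, Yori, Chiyo.
Noboru is living and takes 5/192.
Yori is living and takes 5/192.
Chiyo predeceased; the 5/192 allotted to Chiyo's branch passes to Chiyo's issue by representation.
The 5/192 is divided into 2 equal shares of 5/384 among Sachiko, Midori.
Sachiko is living and takes 5/384.
Midori is living and takes 5/384.
Kenji is living and takes 5/64.
Emiko is living and takes 5/32.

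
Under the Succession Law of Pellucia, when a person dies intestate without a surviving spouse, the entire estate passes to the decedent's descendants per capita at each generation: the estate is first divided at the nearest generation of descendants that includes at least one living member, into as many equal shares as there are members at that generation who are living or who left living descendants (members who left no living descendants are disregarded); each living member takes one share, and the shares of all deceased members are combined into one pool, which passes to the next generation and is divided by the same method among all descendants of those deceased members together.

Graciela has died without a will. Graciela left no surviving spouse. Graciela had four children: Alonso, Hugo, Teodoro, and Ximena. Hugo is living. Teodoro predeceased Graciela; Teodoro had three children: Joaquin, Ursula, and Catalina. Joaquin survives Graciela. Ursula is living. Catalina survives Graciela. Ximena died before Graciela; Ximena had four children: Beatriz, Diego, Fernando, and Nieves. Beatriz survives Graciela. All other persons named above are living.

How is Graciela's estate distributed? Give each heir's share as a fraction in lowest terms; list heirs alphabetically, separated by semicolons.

Alonso 1/4; Beatriz 1/14; Catalina 1/14; Diego 1/14; Fernando 1/14; Hugo 1/4; Joaquin 1/14; Nieves 1/14; Ursula 1/14

There is no surviving spouse, so the entire estate passes to Graciela's descendants per capita at each generation.
At generation 1 (Alonso, Hugo, Teodoro, Ximena) there are 4 shares of (1)/4 = 1/4 each.
Living: Alonso and Hugo — each takes 1/4.
Deceased: Teodoro and Ximena. Their combined 1/2 is pooled and carried to generation 2.
At generation 2 (Joaquin, Ursula, Catalina, Beatriz, Diego, Fernando, Nieves) there are 7 shares of (1/2)/7 = 1/14 each.
Living: Joaquin, Ursula, Catalina, Beatriz, Diego, Fernando, and Nieves — each takes 1/14.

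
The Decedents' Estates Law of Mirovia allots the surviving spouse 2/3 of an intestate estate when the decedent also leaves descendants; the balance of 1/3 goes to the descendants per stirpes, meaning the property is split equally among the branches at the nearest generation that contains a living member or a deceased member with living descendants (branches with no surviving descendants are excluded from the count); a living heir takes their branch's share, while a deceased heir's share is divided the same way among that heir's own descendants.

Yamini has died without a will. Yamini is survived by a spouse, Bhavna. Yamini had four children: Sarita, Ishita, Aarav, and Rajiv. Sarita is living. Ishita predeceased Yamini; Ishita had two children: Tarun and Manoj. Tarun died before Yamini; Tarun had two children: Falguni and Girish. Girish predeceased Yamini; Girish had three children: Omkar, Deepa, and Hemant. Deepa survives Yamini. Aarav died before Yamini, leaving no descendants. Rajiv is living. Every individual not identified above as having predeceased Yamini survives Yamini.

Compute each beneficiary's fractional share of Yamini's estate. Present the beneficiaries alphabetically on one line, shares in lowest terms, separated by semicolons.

Bhavna 2/3; Deepa 1/108; Falguni 1/36; Hemant 1/108; Manoj 1/18; Omkar 1/108; Rajiv 1/9; Sarita 1/9

Bhavna, as surviving spouse, takes 2/3.
The remaining 1/3 passes to Yamini's descendants per stirpes.
Aarav left no surviving issue, so that branch lapses and is disregarded.
The 1/3 is divided into 3 equal shares of 1/9 among Sarita, Ishita, Rajiv.
Sarita is living and takes 1/9.
Ishita predeceased; the 1/9 allotted to Ishita's branch passes to Ishita's issue by representation.
The 1/9 is divided into 2 equal shares of 1/18 among Tarun, Manoj.
Tarun predeceased; the 1/18 allotted to Tarun's branch passes to Tarun's issue by representation.
The 1/18 is divided into 2 equal shares of 1/36 among Falguni, Girish.
Falguni is living and takes 1/36.
Girish predeceased; the 1/36 allotted to Girish's branch passes to Girish's issue by representation.
The 1/36 is divided into 3 equal shares of 1/108 among Omkar, Deepa, Hemant.
Omkar is living and takes 1/108.
Deepa is living and takes 1/108.
Hemant is living and takes 1/108.
Manoj is living and takes 1/18.
Rajiv is living and takes 1/9.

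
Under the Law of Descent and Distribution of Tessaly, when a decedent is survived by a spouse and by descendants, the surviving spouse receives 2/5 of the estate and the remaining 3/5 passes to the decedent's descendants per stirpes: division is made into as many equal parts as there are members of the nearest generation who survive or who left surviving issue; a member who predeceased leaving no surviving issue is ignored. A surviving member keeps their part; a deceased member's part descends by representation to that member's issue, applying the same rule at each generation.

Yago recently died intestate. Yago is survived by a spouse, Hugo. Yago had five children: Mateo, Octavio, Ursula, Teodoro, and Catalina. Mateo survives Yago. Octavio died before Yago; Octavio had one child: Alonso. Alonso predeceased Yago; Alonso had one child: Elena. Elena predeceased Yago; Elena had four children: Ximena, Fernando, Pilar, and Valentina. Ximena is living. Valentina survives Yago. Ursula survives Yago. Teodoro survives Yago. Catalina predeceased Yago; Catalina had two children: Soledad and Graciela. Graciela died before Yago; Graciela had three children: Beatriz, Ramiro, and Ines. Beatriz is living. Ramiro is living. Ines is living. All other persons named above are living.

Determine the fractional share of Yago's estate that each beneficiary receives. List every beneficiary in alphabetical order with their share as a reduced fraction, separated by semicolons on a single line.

Beatriz 1/50; Fernando 3/100; Hugo 2/5; Ines 1/50; Mateo 3/25; Pilar 3/100; Ramiro 1/50; Soledad 3/50; Teodoro 3/25; Ursula 3/25; Valentina 3/100; Ximena 3/100

Hugo, as surviving spouse, takes 2/5.
The remaining 3/5 passes to Yago's descendants per stirpes.
The 3/5 is divided into 5 equal shares of 3/25 among Mateo, Octavio, Ursula, Teodoro, Catalina.
Mateo is living and takes 3/25.
Octavio predeceased; the 3/25 allotted to Octavio's branch passes to Octavio's issue by representation.
Alonso's line is the sole branch at this level, so the full 3/25 passes to Alonso's issue by representation.
Elena's line is the sole branch at this level, so the full 3/25 passes to Elena's issue by representation.
The 3/25 is divided into 4 equal shares of 3/100 among Ximena, Fernando, Pilar, Valentina.
Ximena is living and takes 3/100.
Fernando is living and takes 3/100.
Pilar is living and takes 3/100.
Valentina is living and takes 3/100.
Ursula is living and takes 3/25.
Teodoro is living and takes 3/25.
Catalina predeceased; the 3/25 allotted to Catalina's branch passes to Catalina's issue by representation.
The 3/25 is divided into 2 equal shares of 3/50 among Soledad, Graciela.
Soledad is living and takes 3/50.
Graciela predeceased; the 3/50 allotted to Graciela's branch passes to Graciela's issue by representation.
The 3/50 is divided into 3 equal shares of 1/50 among Beatriz, Ramiro, Ines.
Beatriz is living and takes 1/50.
Ramiro is living and takes 1/50.
Ines is living and takes 1/50.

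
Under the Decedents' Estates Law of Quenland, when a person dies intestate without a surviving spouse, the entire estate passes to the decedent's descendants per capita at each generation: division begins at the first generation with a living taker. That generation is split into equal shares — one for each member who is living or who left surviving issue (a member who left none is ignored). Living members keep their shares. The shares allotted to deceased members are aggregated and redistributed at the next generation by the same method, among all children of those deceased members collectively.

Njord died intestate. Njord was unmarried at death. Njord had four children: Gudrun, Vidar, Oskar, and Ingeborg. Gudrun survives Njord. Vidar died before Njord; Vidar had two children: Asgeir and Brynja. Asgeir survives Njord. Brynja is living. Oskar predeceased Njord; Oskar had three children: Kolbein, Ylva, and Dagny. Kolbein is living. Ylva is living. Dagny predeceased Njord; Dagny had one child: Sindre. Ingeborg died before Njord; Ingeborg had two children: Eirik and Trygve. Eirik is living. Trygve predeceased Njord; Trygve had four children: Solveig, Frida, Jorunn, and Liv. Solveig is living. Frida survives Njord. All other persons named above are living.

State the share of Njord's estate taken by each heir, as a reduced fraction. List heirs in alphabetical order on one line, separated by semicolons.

Asgeir 3/28; Brynja 3/28; Eirik 3/28; Frida 3/70; Gudrun 1/4; Jorunn 3/70; Kolbein 3/28; Liv 3/70; Sindre 3/70; Solveig 3/70; Ylva 3/28

There is no surviving spouse, so the entire estate passes to Njord's descendants per capita at each generation.
At generation 1 (Gudrun, Vidar, Oskar, Ingeborg) there are 4 shares of (1)/4 = 1/4 each.
Living: Gudrun — each takes 1/4.
Deceased: Vidar, Oskar, and Ingeborg. Their combined 3/4 is pooled and carried to generation 2.
At generation 2 (Asgeir, Brynja, Kolbein, Ylva, Dagny, Eirik, Trygve) there are 7 shares of (3/4)/7 = 3/28 each.
Living: Asgeir, Brynja, Kolbein, Ylva, and Eirik — each takes 3/28.
Deceased: Dagny and Trygve. Their combined 3/14 is pooled and carried to generation 3.
At generation 3 (Sindre, Solveig, Frida, Jorunn, Liv) there are 5 shares of (3/14)/5 = 3/70 each.
Living: Sindre, Solveig, Frida, Jorunn, and Liv — each takes 3/70.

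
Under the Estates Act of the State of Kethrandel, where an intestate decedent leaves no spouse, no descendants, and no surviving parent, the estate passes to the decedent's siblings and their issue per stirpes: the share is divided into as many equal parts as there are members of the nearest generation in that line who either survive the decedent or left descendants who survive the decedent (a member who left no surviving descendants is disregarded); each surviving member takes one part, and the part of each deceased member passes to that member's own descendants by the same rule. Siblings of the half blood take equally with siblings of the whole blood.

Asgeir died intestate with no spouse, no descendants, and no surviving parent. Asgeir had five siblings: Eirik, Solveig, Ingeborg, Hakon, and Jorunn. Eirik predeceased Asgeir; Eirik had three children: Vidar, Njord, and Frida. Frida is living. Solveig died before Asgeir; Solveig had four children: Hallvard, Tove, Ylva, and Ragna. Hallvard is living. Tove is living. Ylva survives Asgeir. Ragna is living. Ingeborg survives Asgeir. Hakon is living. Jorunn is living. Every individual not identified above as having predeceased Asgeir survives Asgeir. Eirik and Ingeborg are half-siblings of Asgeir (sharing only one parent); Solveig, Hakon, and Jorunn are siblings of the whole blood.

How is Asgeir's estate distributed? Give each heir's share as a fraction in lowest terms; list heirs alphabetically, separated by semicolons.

Frida 1/15; Hakon 1/5; Hallvard 1/20; Ingeborg 1/5; Jorunn 1/5; Njord 1/15; Ragna 1/20; Tove 1/20; Vidar 1/15; Ylva 1/20

No spouse, descendants, or parent survives, so the estate passes to Asgeir's siblings per stirpes.
Half-blood and whole-blood siblings take equally under the stated rule.
The estate is divided into 5 equal shares of 1/5 among Eirik, Solveig, Ingeborg, Hakon, Jorunn.
Eirik predeceased; the 1/5 allotted to Eirik's branch passes to Eirik's issue by representation.
The 1/5 is divided into 3 equal shares of 1/15 among Vidar, Njord, Frida.
Vidar is living and takes 1/15.
Njord is living and takes 1/15.
Frida is living and takes 1/15.
Solveig predeceased; the 1/5 allotted to Solveig's branch passes to Solveig's issue by representation.
The 1/5 is divided into 4 equal shares of 1/20 among Hallvard, Tove, Ylva, Ragna.
Hallvard is living and takes 1/20.
Tove is living and takes 1/20.
Ylva is living and takes 1/20.
Ragna is living and takes 1/20.
Ingeborg is living and takes 1/5.
Hakon is living and takes 1/5.
Jorunn is living and takes 1/5.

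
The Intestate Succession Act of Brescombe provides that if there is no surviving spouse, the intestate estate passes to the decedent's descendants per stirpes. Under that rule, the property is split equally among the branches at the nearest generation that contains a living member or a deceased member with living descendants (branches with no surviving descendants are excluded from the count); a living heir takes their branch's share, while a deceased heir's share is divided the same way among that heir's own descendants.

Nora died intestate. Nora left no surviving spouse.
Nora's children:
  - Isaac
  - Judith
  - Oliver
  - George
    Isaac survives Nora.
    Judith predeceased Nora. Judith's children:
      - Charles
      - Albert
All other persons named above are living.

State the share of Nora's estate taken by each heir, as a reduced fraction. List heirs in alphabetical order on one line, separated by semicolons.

Albert 1/8; Charles 1/8; George 1/4; Isaac 1/4; Oliver 1/4

There is no surviving spouse, so the entire estate passes to Nora's descendants per stirpes.
The estate is divided into 4 equal shares of 1/4 among Isaac, Judith, Oliver, George.
Isaac is living and takes 1/4.
Judith predeceased; the 1/4 allotted to Judith's branch passes to Judith's issue by representation.
The 1/4 is divided into 2 equal shares of 1/8 among Charles, Albert.
Charles is living and takes 1/8.
Albert is living and takes 1/8.
Oliver is living and takes 1/4.
George is living and takes 1/4.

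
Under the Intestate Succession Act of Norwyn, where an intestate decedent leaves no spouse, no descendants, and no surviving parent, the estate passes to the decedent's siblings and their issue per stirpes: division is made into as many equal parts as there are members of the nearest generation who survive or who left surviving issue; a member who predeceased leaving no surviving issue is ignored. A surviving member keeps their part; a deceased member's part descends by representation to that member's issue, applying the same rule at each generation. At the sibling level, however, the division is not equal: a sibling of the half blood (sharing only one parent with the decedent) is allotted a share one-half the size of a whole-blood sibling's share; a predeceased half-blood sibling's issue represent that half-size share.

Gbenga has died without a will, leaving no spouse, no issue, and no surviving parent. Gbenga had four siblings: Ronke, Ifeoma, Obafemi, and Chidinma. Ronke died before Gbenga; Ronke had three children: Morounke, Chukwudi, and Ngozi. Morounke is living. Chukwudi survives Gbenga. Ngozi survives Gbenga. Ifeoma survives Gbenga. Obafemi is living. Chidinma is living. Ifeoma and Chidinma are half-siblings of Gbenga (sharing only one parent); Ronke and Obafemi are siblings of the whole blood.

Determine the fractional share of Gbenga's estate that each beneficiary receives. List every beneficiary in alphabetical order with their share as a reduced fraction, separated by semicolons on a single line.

No spouse, descendants, or parent survives, so the estate passes to Gbenga's siblings per stirpes.
Half-blood siblings count for one-half the weight of whole-blood siblings at the initial division.
Dividing 1 in proportion to weights (total weight 3): Ronke (weight 1) → 1/3; Ifeoma (weight 1/2) → 1/6; Obafemi (weight 1) → 1/3; Chidinma (weight 1/2) → 1/6.
Ronke predeceased; the 1/3 allotted to Ronke's branch passes to Ronke's issue by representation.
The 1/3 is divided into 3 equal shares of 1/9 among Morounke, Chukwudi, Ngozi.
Morounke is living and takes 1/9.
Chukwudi is living and takes 1/9.
Ngozi is living and takes 1/9.
Ifeoma is living and takes 1/6.
Obafemi is living and takes 1/3.
Chidinma is living and takes 1/6.

Chidinma 1/6; Chukwudi 1/9; Ifeoma 1/6; Morounke 1/9; Ngozi 1/9; Obafemi 1/3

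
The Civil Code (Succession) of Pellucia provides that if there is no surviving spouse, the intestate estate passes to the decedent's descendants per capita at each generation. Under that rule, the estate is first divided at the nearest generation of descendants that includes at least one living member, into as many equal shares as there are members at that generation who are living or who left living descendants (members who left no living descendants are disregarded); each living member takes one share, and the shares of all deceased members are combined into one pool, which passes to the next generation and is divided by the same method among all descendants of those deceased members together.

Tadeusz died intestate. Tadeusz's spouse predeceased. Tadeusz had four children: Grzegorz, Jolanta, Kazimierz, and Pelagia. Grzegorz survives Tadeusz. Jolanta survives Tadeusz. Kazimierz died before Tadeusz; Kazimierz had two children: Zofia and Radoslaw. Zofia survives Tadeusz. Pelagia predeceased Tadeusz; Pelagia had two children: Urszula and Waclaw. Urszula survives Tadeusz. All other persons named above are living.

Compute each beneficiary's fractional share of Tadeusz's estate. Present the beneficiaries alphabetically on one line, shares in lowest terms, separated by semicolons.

There is no surviving spouse, so the entire estate passes to Tadeusz's descendants per capita at each generation.
At generation 1 (Grzegorz, Jolanta, Kazimierz, Pelagia) there are 4 shares of (1)/4 = 1/4 each.
Living: Grzegorz and Jolanta — each takes 1/4.
Deceased: Kazimierz and Pelagia. Their combined 1/2 is pooled and carried to generation 2.
At generation 2 (Zofia, Radoslaw, Urszula, Waclaw) there are 4 shares of (1/2)/4 = 1/8 each.
Living: Zofia, Radoslaw, Urszula, and Waclaw — each takes 1/8.

Grzegorz 1/4; Jolanta 1/4; Radoslaw 1/8; Urszula 1/8; Waclaw 1/8; Zofia 1/8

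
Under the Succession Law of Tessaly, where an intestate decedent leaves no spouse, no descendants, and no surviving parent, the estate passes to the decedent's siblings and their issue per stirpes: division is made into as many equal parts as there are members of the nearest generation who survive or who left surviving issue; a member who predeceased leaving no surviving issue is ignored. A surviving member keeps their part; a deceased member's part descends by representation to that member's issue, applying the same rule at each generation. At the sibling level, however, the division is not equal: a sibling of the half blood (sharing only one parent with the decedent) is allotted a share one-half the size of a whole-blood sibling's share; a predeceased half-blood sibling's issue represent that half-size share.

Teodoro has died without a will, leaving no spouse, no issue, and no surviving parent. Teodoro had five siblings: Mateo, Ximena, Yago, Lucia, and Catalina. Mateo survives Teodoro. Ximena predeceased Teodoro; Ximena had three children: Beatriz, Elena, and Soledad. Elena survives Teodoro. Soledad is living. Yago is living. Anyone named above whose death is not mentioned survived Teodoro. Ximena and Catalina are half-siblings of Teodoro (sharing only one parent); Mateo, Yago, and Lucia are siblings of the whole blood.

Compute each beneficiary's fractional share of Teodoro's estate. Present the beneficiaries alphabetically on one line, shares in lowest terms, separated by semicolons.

No spouse, descendants, or parent survives, so the estate passes to Teodoro's siblings per stirpes.
Half-blood siblings count for one-half the weight of whole-blood siblings at the initial division.
Dividing 1 in proportion to weights (total weight 4): Mateo (weight 1) → 1/4; Ximena (weight 1/2) → 1/8; Yago (weight 1) → 1/4; Lucia (weight 1) → 1/4; Catalina (weight 1/2) → 1/8.
Mateo is living and takes 1/4.
Ximena predeceased; the 1/8 allotted to Ximena's branch passes to Ximena's issue by representation.
The 1/8 is divided into 3 equal shares of 1/24 among Beatriz, Elena, Soledad.
Beatriz is living and takes 1/24.
Elena is living and takes 1/24.
Soledad is living and takes 1/24.
Yago is living and takes 1/4.
Lucia is living and takes 1/4.
Catalina is living and takes 1/8.

Beatriz 1/24; Catalina 1/8; Elena 1/24; Lucia 1/4; Mateo 1/4; Soledad 1/24; Yago 1/4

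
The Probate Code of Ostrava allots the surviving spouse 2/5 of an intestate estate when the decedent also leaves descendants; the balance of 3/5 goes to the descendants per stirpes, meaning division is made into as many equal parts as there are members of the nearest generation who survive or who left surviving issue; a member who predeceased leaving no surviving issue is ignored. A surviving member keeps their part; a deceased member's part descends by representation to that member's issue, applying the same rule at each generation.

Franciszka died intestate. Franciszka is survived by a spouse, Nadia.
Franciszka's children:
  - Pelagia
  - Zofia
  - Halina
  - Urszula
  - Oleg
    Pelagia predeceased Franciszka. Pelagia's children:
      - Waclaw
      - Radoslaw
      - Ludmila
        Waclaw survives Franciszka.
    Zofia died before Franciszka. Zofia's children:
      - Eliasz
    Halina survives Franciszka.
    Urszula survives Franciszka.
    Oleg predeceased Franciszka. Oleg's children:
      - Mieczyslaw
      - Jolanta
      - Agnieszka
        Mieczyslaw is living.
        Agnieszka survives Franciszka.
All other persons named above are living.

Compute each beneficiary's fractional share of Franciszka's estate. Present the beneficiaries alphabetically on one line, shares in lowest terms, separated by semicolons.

Nadia, as surviving spouse, takes 2/5.
The remaining 3/5 passes to Franciszka's descendants per stirpes.
The 3/5 is divided into 5 equal shares of 3/25 among Pelagia, Zofia, Halina, Urszula, Oleg.
Pelagia predeceased; the 3/25 allotted to Pelagia's branch passes to Pelagia's issue by representation.
The 3/25 is divided into 3 equal shares of 1/25 among Waclaw, Radoslaw, Ludmila.
Waclaw is living and takes 1/25.
Radoslaw is living and takes 1/25.
Ludmila is living and takes 1/25.
Zofia predeceased; the 3/25 allotted to Zofia's branch passes to Zofia's issue by representation.
Eliasz is the sole taker at this level and receives the full 3/25.
Halina is living and takes 3/25.
Urszula is living and takes 3/25.
Oleg predeceased; the 3/25 allotted to Oleg's branch passes to Oleg's issue by representation.
The 3/25 is divided into 3 equal shares of 1/25 among Mieczyslaw, Jolanta, Agnieszka.
Mieczyslaw is living and takes 1/25.
Jolanta is living and takes 1/25.
Agnieszka is living and takes 1/25.

Agnieszka 1/25; Eliasz 3/25; Halina 3/25; Jolanta 1/25; Ludmila 1/25; Mieczyslaw 1/25; Nadia 2/5; Radoslaw 1/25; Urszula 3/25; Waclaw 1/25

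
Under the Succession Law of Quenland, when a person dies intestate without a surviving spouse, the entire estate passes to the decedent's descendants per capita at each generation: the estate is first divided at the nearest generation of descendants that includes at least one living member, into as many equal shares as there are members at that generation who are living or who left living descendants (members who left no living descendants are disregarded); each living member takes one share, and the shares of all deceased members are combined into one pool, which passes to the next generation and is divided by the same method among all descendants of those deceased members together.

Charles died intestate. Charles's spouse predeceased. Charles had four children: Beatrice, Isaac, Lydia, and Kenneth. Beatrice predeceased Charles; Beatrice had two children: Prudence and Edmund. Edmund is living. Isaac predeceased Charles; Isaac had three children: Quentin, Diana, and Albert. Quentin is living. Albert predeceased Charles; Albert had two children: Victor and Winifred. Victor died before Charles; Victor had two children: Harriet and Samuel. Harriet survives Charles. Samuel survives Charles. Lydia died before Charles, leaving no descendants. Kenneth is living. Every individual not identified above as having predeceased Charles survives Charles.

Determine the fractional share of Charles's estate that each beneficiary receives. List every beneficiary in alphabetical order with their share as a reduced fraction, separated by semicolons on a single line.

Diana 2/15; Edmund 2/15; Harriet 1/30; Kenneth 1/3; Prudence 2/15; Quentin 2/15; Samuel 1/30; Winifred 1/15

There is no surviving spouse, so the entire estate passes to Charles's descendants per capita at each generation.
At generation 1 (Beatrice, Isaac, Kenneth) there are 3 shares of (1)/3 = 1/3 each.
Living: Kenneth — each takes 1/3.
Deceased: Beatrice and Isaac. Their combined 2/3 is pooled and carried to generation 2.
At generation 2 (Prudence, Edmund, Quentin, Diana, Albert) there are 5 shares of (2/3)/5 = 2/15 each.
Living: Prudence, Edmund, Quentin, and Diana — each takes 2/15.
Deceased: Albert. That 2/15 share is carried to generation 3.
At generation 3 (Victor, Winifred) there are 2 shares of (2/15)/2 = 1/15 each.
Living: Winifred — each takes 1/15.
Deceased: Victor. That 1/15 share is carried to generation 4.
At generation 4 (Harriet, Samuel) there are 2 shares of (1/15)/2 = 1/30 each.
Living: Harriet and Samuel — each takes 1/30.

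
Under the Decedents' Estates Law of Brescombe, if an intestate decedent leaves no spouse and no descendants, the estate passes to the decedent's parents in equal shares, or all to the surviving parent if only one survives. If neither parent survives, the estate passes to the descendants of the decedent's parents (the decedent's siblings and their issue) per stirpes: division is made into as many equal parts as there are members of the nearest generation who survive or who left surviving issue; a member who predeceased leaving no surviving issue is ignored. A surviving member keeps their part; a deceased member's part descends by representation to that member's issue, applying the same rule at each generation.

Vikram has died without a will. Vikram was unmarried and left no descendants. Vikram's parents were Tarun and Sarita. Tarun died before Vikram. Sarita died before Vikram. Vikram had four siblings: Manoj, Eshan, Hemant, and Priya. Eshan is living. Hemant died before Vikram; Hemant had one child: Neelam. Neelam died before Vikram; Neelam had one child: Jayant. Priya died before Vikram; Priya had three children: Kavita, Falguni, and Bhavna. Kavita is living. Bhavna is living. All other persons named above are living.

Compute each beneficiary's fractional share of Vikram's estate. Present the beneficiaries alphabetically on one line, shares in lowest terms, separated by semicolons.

Bhavna 1/12; Eshan 1/4; Falguni 1/12; Jayant 1/4; Kavita 1/12; Manoj 1/4

Neither parent survives and there are no descendants, so the estate passes to Vikram's siblings and their issue per stirpes.
The estate is divided into 4 equal shares of 1/4 among Manoj, Eshan, Hemant, Priya.
Manoj is living and takes 1/4.
Eshan is living and takes 1/4.
Hemant predeceased; the 1/4 allotted to Hemant's branch passes to Hemant's issue by representation.
Neelam's line is the sole branch at this level, so the full 1/4 passes to Neelam's issue by representation.
Jayant is the sole taker at this level and receives the full 1/4.
Priya predeceased; the 1/4 allotted to Priya's branch passes to Priya's issue by representation.
The 1/4 is divided into 3 equal shares of 1/12 among Kavita, Falguni, Bhavna.
Kavita is living and takes 1/12.
Falguni is living and takes 1/12.
Bhavna is living and takes 1/12.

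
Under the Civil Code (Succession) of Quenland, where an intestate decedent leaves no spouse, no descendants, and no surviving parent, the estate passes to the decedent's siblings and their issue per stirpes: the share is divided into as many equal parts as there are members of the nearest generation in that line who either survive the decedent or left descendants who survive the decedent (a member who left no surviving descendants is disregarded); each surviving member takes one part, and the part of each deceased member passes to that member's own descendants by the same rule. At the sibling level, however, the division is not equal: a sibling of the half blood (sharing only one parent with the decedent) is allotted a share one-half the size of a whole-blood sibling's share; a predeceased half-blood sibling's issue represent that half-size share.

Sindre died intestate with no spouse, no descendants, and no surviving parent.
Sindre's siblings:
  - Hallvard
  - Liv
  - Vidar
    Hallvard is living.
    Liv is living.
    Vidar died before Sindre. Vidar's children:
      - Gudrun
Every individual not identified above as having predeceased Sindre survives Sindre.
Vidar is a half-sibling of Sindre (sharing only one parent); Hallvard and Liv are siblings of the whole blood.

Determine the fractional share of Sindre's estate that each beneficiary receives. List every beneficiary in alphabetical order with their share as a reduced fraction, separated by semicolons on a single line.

Gudrun 1/5; Hallvard 2/5; Liv 2/5

No spouse, descendants, or parent survives, so the estate passes to Sindre's siblings per stirpes.
Half-blood siblings count for one-half the weight of whole-blood siblings at the initial division.
Dividing 1 in proportion to weights (total weight 5/2): Hallvard (weight 1) → 2/5; Liv (weight 1) → 2/5; Vidar (weight 1/2) → 1/5.
Hallvard is living and takes 2/5.
Liv is living and takes 2/5.
Vidar predeceased; the 1/5 allotted to Vidar's branch passes to Vidar's issue by representation.
Gudrun is the sole taker at this level and receives the full 1/5.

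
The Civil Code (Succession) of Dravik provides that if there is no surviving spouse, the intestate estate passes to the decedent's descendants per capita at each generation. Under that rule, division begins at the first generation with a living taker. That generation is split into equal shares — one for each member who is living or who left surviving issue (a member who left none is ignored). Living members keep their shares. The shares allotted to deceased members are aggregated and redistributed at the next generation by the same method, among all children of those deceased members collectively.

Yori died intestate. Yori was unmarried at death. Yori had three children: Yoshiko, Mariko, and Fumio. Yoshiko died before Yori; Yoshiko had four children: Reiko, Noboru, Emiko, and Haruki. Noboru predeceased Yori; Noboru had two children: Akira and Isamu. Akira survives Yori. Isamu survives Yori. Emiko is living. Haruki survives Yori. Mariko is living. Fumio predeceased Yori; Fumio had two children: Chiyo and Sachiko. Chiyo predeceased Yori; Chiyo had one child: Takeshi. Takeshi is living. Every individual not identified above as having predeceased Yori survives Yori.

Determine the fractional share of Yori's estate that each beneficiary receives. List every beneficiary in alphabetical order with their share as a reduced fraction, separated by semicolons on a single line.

Akira 2/27; Emiko 1/9; Haruki 1/9; Isamu 2/27; Mariko 1/3; Reiko 1/9; Sachiko 1/9; Takeshi 2/27

There is no surviving spouse, so the entire estate passes to Yori's descendants per capita at each generation.
At generation 1 (Yoshiko, Mariko, Fumio) there are 3 shares of (1)/3 = 1/3 each.
Living: Mariko — each takes 1/3.
Deceased: Yoshiko and Fumio. Their combined 2/3 is pooled and carried to generation 2.
At generation 2 (Reiko, Noboru, Emiko, Haruki, Chiyo, Sachiko) there are 6 shares of (2/3)/6 = 1/9 each.
Living: Reiko, Emiko, Haruki, and Sachiko — each takes 1/9.
Deceased: Noboru and Chiyo. Their combined 2/9 is pooled and carried to generation 3.
At generation 3 (Akira, Isamu, Takeshi) there are 3 shares of (2/9)/3 = 2/27 each.
Living: Akira, Isamu, and Takeshi — each takes 2/27.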